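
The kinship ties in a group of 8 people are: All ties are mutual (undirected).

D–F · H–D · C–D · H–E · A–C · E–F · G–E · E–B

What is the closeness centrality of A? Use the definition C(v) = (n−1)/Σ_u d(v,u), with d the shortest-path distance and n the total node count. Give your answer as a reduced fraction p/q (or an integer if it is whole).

Distances from A: B:5, C:1, D:2, E:4, F:3, G:5, H:3. Sum = 23.
n = 8, so closeness = 7/23.

7/23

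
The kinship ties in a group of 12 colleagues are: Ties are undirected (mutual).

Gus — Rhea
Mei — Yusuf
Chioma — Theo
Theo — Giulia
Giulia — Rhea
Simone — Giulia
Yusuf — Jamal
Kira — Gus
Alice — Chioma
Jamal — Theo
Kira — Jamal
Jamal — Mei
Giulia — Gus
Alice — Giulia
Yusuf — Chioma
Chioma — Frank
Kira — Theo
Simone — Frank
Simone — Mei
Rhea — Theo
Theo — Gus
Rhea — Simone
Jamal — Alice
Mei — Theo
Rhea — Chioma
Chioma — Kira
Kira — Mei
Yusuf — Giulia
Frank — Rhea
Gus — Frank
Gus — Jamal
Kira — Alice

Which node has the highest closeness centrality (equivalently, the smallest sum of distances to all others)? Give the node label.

Farness (sum of distances to all others) for each node — Alice:18, Chioma:16, Frank:18, Giulia:16, Gus:16, Jamal:16, Kira:16, Mei:17, Rhea:16, Simone:18, Theo:15, Yusuf:18.
The smallest farness is 15, for Theo, so Theo has the highest closeness.

Theo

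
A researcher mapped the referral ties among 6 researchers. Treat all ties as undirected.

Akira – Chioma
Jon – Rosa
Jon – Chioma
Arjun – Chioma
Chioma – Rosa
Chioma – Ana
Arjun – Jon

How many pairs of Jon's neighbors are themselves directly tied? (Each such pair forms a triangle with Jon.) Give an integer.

Jon's neighbors: Arjun, Chioma, and Rosa.
Neighbor pairs that are themselves tied: Jon–Arjun–Chioma; Jon–Chioma–Rosa. Each forms one triangle with Jon, for 2 in total.

2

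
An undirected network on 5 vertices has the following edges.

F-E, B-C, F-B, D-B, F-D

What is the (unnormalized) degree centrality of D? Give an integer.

D is directly tied to B and F. That is 2 neighbors, so the degree of D is 2.

2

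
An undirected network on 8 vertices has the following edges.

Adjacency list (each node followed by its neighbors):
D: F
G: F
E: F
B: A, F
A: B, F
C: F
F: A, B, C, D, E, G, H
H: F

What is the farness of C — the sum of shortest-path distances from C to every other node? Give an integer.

Distances from C: A:2, B:2, D:2, E:2, F:1, G:2, H:2.
Sum = 2 + 2 + 2 + 2 + 1 + 2 + 2 = 13.

13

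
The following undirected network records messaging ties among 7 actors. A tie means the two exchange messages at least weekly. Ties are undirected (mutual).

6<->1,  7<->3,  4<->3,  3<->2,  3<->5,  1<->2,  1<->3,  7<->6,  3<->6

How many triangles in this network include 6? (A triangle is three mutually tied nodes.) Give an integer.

6's neighbors: 1, 3, and 7.
Neighbor pairs that are themselves tied: 6–1–3; 6–3–7. Each forms one triangle with 6, for 2 in total.

2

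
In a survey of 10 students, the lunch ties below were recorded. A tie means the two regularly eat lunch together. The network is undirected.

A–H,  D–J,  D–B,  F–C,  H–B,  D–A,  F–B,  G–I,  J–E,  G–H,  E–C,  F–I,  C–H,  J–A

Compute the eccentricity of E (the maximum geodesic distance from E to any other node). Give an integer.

Distances from E: A:2, B:3, C:1, D:2, F:2, G:3, H:2, I:3, J:1.
The largest is 3 (to I, B, and G), so the eccentricity of E is 3.

3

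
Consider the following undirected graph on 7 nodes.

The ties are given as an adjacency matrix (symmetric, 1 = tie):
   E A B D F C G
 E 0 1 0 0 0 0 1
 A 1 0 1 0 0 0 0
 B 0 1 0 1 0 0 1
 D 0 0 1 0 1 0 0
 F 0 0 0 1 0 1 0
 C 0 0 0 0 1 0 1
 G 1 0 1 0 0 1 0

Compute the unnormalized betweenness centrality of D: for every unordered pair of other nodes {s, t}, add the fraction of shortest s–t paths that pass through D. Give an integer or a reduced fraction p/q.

Pairs whose geodesics pass through D — A–F: 1; B–F: 1.
All other pairs contribute 0.
Summing the contributions gives betweenness(D) = 2.

2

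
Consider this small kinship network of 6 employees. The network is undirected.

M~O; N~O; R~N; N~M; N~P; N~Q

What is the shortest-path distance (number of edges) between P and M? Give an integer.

One shortest route is P – N – M, which uses 2 edges, and P and M are not directly tied, so nothing shorter exists. So d(P,M) = 2.

2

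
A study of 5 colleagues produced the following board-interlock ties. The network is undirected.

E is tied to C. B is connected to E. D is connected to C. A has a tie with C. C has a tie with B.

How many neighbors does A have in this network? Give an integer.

A is directly tied to C. That is 1 neighbor, so the degree of A is 1.

1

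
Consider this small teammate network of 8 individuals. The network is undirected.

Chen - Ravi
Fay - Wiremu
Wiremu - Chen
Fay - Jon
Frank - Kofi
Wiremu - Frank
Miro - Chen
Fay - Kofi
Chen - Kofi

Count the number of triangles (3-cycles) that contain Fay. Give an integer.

Fay's neighbors are Jon, Kofi, and Wiremu, but none of them are tied to each other, so no triangle contains Fay.

0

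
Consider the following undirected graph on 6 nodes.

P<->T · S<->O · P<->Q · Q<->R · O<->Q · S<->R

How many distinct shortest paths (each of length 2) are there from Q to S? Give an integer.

The shortest distance is 2. The length-2 paths are: Q–O–S; Q–R–S.
That gives 2 distinct shortest paths.

2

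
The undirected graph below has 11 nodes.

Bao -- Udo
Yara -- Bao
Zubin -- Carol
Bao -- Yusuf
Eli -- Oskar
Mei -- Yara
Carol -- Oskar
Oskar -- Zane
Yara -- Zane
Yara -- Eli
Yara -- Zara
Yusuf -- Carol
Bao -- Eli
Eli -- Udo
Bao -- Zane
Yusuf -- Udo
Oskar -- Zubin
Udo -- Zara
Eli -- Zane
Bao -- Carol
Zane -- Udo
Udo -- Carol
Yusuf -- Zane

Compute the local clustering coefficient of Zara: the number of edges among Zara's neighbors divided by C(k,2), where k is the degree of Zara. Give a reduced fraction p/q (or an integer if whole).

Zara's neighbors: Udo and Yara (k = 2).
Possible neighbor pairs: C(2,2) = 1. Edges among them: none → e = 0.
Clustering(Zara) = 0/1.

0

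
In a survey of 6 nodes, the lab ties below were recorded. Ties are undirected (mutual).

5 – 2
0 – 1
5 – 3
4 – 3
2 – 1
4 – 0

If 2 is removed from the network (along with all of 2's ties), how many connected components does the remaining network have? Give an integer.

1

2's neighbors (1 and 5) remain reachable from one another through other ties, so the rest of the network stays in one piece.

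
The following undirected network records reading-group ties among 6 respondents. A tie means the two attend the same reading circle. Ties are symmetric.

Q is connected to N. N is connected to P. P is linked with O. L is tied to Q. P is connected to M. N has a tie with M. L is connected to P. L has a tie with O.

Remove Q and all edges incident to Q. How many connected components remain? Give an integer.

Q's neighbors (L and N) remain reachable from one another through other ties, so the rest of the network stays in one piece.

1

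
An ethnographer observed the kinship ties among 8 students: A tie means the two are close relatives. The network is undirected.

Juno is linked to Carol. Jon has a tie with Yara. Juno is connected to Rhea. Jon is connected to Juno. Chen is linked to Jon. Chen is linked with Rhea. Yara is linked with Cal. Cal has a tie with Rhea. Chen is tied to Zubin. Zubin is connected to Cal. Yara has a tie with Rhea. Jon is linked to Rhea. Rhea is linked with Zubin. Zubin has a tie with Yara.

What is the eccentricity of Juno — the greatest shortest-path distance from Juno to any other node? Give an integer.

Distances from Juno: Cal:2, Carol:1, Chen:2, Jon:1, Rhea:1, Yara:2, Zubin:2.
The largest is 2 (to Yara, Chen, Cal, and Zubin), so the eccentricity of Juno is 2.

2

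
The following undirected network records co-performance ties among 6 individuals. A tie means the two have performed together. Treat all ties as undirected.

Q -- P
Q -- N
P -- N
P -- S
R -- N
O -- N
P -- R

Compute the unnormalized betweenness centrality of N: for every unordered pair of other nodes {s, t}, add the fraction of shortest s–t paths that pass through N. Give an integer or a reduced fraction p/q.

Pairs whose geodesics pass through N — S–O: 1; O–Q: 1; O–P: 1; O–R: 1; Q–R: 1/2.
All other pairs contribute 0.
Summing the contributions gives betweenness(N) = 9/2.

9/2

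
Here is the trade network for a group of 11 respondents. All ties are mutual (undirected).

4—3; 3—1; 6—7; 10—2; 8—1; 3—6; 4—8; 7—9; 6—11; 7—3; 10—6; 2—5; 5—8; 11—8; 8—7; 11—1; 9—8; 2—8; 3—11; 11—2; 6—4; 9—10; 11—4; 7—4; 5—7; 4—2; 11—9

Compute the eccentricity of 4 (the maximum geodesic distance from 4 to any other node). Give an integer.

Distances from 4: 1:2, 2:1, 3:1, 5:2, 6:1, 7:1, 8:1, 9:2, 10:2, 11:1.
The largest is 2 (to 10, 5, 1, and 9), so the eccentricity of 4 is 2.

2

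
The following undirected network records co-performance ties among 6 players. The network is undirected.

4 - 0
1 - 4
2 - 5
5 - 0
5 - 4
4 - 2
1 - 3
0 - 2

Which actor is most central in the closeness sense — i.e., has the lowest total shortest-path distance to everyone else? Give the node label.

4

Farness (sum of distances to all others) for each node — 0:8, 1:8, 2:8, 3:12, 4:6, 5:8.
The smallest farness is 6, for 4, so 4 has the highest closeness.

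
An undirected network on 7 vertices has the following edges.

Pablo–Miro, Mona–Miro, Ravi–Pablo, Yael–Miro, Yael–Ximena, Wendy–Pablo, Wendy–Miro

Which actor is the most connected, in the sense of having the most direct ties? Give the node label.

Miro

Degrees — Miro:4, Mona:1, Pablo:3, Ravi:1, Wendy:2, Ximena:1, Yael:2.
The maximum is 4, attained only by Miro.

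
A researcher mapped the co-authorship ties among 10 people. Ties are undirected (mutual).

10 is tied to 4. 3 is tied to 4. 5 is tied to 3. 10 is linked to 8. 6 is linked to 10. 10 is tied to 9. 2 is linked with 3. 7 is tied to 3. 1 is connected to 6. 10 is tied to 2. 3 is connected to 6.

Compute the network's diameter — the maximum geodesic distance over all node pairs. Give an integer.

4

Eccentricity of each node (its greatest distance to any other): 1:3, 2:3, 3:3, 4:3, 5:4, 6:2, 7:4, 8:4, 9:4, 10:3.
The maximum eccentricity is 4, realized for instance by the pair 7–9 via 7 – 3 – 4 – 10 – 9. So the diameter is 4.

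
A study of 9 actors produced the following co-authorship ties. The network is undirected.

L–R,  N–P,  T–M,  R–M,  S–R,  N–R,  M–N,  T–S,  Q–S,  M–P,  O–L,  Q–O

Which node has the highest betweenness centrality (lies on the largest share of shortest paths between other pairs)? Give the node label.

R

Unnormalized betweenness of each node: L:4, M:35/6, N:13/6, O:1, P:0, Q:2, R:37/3, S:7, T:5/3.
R has the largest value, 37/3, making it the main broker — the node through which the most shortest paths run.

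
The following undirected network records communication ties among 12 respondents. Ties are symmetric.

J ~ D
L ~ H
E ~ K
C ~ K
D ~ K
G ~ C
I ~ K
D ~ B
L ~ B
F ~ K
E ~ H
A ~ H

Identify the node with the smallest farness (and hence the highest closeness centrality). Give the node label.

K

Farness (sum of distances to all others) for each node — A:37, B:27, C:27, D:23, E:23, F:29, G:37, H:27, I:29, J:33, K:19, L:31.
The smallest farness is 19, for K, so K has the highest closeness.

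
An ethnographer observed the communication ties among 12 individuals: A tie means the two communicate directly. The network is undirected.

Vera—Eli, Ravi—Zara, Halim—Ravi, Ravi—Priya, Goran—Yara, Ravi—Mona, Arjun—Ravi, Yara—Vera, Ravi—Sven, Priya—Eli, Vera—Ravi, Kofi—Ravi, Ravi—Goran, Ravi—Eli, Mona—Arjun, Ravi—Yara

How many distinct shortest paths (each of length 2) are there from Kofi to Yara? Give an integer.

The shortest distance is 2, and the only length-2 path is Kofi–Ravi–Yara. So there is exactly 1 shortest path.

1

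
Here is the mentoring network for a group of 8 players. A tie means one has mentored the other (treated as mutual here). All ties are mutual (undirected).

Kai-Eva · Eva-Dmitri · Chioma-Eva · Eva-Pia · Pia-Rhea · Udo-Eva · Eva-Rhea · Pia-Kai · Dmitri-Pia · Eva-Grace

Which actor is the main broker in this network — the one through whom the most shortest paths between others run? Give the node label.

Unnormalized betweenness of each node: Chioma:0, Dmitri:0, Eva:33/2, Grace:0, Kai:0, Pia:3/2, Rhea:0, Udo:0.
Eva has the largest value, 33/2, making it the main broker — the node through which the most shortest paths run.

Eva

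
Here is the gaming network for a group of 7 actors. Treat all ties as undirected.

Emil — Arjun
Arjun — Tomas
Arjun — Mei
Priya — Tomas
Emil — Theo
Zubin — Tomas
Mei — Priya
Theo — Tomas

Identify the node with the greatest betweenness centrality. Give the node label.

Unnormalized betweenness of each node: Arjun:13/3, Emil:5/6, Mei:5/6, Priya:4/3, Theo:4/3, Tomas:25/3, Zubin:0.
Tomas has the largest value, 25/3, making it the main broker — the node through which the most shortest paths run.

Tomas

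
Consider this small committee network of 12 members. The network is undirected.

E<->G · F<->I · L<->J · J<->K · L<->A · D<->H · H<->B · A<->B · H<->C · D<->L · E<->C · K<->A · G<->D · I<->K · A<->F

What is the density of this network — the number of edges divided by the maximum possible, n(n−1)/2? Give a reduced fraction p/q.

5/22

There are 15 edges and 12 nodes, so the maximum possible is C(12,2) = 66.
Density = 15/66 = 5/22.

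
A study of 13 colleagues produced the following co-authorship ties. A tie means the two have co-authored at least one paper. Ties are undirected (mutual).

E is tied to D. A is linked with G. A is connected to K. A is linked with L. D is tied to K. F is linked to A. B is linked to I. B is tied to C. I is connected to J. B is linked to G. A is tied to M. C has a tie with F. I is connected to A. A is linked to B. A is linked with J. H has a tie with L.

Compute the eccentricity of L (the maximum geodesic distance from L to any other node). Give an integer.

4

Distances from L: A:1, B:2, C:3, D:3, E:4, F:2, G:2, H:1, I:2, J:2, K:2, M:2.
The largest is 4 (to E), so the eccentricity of L is 4.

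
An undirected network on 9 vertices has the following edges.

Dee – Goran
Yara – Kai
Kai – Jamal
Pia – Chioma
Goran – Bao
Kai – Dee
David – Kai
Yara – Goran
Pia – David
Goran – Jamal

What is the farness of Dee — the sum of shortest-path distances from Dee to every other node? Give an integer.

17

Distances from Dee: Bao:2, Chioma:4, David:2, Goran:1, Jamal:2, Kai:1, Pia:3, Yara:2.
Sum = 2 + 4 + 2 + 1 + 2 + 1 + 3 + 2 = 17.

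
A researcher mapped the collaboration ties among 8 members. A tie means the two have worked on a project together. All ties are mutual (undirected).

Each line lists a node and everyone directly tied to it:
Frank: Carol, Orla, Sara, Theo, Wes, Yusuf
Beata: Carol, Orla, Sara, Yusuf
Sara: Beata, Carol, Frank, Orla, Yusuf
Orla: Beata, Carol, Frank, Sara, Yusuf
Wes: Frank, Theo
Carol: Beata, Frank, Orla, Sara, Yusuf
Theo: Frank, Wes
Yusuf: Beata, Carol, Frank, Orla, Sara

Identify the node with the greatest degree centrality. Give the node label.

Frank

Degrees — Beata:4, Carol:5, Frank:6, Orla:5, Sara:5, Theo:2, Wes:2, Yusuf:5.
The maximum is 6, attained only by Frank.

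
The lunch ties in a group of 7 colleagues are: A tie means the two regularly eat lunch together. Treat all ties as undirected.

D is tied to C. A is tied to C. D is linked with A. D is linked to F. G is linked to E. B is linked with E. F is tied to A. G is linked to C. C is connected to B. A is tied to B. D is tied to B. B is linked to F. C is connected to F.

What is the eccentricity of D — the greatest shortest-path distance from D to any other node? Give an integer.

2

Distances from D: A:1, B:1, C:1, E:2, F:1, G:2.
The largest is 2 (to G and E), so the eccentricity of D is 2.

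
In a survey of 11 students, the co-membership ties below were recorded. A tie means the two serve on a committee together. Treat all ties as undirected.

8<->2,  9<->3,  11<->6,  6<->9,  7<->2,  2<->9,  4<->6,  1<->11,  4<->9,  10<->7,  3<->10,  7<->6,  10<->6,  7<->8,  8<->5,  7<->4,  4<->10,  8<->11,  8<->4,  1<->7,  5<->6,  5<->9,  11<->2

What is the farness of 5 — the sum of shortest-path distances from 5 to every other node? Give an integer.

Distances from 5: 1:3, 2:2, 3:2, 4:2, 6:1, 7:2, 8:1, 9:1, 10:2, 11:2.
Sum = 3 + 2 + 2 + 2 + 1 + 2 + 1 + 1 + 2 + 2 = 18.

18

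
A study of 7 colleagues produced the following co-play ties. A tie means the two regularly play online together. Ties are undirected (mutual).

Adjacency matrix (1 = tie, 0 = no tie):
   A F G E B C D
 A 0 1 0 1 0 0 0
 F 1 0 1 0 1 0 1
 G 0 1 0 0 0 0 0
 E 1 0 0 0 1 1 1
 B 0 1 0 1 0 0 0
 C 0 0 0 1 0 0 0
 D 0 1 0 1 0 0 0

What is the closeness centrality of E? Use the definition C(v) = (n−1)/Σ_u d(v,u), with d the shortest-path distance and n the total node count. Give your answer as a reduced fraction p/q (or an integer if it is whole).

Distances from E: A:1, B:1, C:1, D:1, F:2, G:3. Sum = 9.
n = 7, so closeness = 6/9 = 2/3.

2/3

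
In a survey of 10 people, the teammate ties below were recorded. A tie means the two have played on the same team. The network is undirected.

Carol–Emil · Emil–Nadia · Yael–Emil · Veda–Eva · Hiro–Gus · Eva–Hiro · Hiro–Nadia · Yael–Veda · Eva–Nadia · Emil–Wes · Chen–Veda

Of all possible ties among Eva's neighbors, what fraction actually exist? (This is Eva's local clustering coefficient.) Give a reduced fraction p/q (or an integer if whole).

Eva's neighbors: Hiro, Nadia, and Veda (k = 3).
Possible neighbor pairs: C(3,2) = 3. Edges among them: Hiro–Nadia → e = 1.
Clustering(Eva) = 1/3.

1/3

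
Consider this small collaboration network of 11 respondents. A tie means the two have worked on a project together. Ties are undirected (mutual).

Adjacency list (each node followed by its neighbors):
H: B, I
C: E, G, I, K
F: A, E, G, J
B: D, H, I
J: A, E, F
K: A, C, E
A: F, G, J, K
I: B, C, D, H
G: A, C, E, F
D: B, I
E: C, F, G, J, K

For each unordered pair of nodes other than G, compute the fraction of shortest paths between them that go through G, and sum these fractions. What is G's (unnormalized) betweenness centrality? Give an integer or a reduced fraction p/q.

Pairs whose geodesics pass through G — C–A: 1/2; C–F: 1/2; A–E: 1/4; A–H: 1/2; A–D: 1/2; A–B: 1/2; A–I: 1/2; F–H: 1/2; F–D: 1/2; F–B: 1/2; F–I: 1/2.
All other pairs contribute 0.
Summing the contributions gives betweenness(G) = 21/4.

21/4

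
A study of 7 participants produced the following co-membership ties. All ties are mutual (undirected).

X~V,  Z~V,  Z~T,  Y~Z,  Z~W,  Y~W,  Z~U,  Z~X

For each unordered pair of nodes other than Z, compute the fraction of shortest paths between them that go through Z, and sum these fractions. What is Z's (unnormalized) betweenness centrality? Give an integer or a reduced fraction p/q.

Pairs whose geodesics pass through Z — Y–X: 1; Y–T: 1; Y–V: 1; Y–U: 1; X–T: 1; X–W: 1; X–U: 1; T–V: 1; T–W: 1; T–U: 1; V–W: 1; V–U: 1; W–U: 1.
All other pairs contribute 0.
Summing the contributions gives betweenness(Z) = 13.

13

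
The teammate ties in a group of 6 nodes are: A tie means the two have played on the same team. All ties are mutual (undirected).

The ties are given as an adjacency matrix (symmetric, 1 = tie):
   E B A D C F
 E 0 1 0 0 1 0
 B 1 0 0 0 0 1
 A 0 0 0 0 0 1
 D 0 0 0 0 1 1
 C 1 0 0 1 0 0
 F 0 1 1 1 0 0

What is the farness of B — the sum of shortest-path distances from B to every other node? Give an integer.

8

Distances from B: A:2, C:2, D:2, E:1, F:1.
Sum = 2 + 2 + 2 + 1 + 1 = 8.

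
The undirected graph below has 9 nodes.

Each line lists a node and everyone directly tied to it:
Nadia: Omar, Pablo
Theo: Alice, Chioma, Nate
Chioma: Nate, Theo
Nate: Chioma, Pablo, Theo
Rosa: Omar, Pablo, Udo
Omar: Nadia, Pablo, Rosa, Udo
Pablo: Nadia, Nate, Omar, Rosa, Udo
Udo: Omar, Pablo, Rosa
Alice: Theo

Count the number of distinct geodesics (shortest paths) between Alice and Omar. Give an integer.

1

The shortest distance is 4, and the only length-4 path is Alice–Theo–Nate–Pablo–Omar. So there is exactly 1 shortest path.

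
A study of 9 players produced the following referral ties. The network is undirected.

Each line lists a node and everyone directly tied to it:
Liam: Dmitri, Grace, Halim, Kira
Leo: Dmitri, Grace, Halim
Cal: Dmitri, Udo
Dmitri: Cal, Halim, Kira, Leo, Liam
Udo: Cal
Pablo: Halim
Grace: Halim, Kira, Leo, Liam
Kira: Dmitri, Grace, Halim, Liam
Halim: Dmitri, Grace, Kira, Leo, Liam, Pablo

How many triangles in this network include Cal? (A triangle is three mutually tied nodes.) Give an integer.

0

Cal's neighbors are Dmitri and Udo, but none of them are tied to each other, so no triangle contains Cal.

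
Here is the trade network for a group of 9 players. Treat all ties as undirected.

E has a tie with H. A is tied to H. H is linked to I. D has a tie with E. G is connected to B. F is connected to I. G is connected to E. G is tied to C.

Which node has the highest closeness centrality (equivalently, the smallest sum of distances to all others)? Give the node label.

Farness (sum of distances to all others) for each node — A:22, B:24, C:24, D:21, E:14, F:27, G:17, H:15, I:20.
The smallest farness is 14, for E, so E has the highest closeness.

E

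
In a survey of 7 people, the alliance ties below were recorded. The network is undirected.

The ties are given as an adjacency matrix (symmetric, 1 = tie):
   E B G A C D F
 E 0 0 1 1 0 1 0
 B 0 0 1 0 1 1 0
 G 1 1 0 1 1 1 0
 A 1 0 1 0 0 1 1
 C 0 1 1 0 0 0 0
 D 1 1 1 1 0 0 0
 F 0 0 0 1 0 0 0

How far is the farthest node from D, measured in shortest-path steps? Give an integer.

2

Distances from D: A:1, B:1, C:2, E:1, F:2, G:1.
The largest is 2 (to C and F), so the eccentricity of D is 2.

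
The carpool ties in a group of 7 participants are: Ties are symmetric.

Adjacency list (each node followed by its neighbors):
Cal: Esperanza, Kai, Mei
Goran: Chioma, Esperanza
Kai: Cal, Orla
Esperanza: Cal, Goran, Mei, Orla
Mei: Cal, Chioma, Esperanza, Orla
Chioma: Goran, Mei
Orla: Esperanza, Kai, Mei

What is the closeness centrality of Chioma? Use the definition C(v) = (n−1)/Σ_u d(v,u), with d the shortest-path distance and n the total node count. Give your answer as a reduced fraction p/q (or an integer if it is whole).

6/11

Distances from Chioma: Cal:2, Esperanza:2, Goran:1, Kai:3, Mei:1, Orla:2. Sum = 11.
n = 7, so closeness = 6/11.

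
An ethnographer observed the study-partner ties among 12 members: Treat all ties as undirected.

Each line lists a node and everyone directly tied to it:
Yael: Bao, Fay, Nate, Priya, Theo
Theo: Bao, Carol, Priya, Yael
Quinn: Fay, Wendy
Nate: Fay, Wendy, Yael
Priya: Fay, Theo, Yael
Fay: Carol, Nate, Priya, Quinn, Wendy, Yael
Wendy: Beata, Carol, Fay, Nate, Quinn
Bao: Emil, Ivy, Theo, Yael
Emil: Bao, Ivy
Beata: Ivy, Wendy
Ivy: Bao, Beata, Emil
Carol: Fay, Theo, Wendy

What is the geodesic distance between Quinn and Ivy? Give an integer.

One shortest route is Quinn – Wendy – Beata – Ivy, which uses 3 edges, and at distance 2 from Quinn we only reach {Beata, Carol, Nate, Priya, Yael}, which does not include Ivy. So d(Quinn,Ivy) = 3.

3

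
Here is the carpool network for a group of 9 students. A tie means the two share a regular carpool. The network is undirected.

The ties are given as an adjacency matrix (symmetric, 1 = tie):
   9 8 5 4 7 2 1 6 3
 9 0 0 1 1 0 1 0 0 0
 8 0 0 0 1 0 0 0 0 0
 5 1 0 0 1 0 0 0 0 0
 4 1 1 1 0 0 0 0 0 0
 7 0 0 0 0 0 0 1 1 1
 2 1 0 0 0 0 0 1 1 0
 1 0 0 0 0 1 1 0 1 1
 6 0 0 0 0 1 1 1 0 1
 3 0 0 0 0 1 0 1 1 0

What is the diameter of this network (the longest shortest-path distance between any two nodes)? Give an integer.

5

Eccentricity of each node (its greatest distance to any other): 1:4, 2:3, 3:5, 4:4, 5:4, 6:4, 7:5, 8:5, 9:3.
The maximum eccentricity is 5, realized for instance by the pair 8–7 via 8 – 4 – 9 – 2 – 1 – 7. So the diameter is 5.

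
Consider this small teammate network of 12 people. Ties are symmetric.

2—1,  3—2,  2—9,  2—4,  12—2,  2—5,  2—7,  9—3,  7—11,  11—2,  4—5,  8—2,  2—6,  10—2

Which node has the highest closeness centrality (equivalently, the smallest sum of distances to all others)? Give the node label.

2

Farness (sum of distances to all others) for each node — 1:21, 2:11, 3:20, 4:20, 5:20, 6:21, 7:20, 8:21, 9:20, 10:21, 11:20, 12:21.
The smallest farness is 11, for 2, so 2 has the highest closeness.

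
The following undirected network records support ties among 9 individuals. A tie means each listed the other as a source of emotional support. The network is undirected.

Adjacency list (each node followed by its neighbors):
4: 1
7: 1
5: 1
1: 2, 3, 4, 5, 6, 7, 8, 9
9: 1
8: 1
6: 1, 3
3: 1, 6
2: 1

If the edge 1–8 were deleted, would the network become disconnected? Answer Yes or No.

Yes

Without the 1–8 edge there is no alternate route between 1 and 8, so the network disconnects. It is a bridge.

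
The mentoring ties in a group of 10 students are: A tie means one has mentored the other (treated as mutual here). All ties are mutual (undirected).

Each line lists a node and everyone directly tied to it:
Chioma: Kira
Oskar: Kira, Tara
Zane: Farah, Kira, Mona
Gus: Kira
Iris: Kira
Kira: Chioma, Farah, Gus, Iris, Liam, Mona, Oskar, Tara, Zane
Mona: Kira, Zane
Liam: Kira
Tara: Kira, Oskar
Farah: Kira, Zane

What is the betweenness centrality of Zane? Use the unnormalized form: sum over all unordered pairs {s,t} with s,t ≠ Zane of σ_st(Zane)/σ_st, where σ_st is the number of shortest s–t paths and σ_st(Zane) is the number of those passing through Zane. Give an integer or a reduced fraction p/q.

Pairs whose geodesics pass through Zane — Farah–Mona: 1/2.
All other pairs contribute 0.
Summing the contributions gives betweenness(Zane) = 1/2.

1/2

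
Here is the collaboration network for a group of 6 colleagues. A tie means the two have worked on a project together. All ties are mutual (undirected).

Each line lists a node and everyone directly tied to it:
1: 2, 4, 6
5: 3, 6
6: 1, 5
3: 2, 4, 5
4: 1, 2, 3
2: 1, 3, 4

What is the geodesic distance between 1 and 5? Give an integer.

One shortest route is 1 – 6 – 5, which uses 2 edges, and 1 and 5 are not directly tied, so nothing shorter exists. So d(1,5) = 2.

2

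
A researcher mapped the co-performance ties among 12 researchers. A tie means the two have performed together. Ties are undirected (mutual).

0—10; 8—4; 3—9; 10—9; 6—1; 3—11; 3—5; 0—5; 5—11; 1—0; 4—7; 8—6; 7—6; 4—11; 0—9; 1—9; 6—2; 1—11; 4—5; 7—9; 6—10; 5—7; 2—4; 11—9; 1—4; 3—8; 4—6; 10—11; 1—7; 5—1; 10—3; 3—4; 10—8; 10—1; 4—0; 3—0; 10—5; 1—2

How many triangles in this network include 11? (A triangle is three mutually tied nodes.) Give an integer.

11's neighbors: 1, 3, 4, 5, 9, and 10.
Neighbor pairs that are themselves tied: 11–1–4; 11–1–5; 11–1–9; 11–1–10; 11–3–4; 11–3–5; 11–3–9; 11–3–10; 11–4–5; 11–5–10; 11–9–10. Each forms one triangle with 11, for 11 in total.

11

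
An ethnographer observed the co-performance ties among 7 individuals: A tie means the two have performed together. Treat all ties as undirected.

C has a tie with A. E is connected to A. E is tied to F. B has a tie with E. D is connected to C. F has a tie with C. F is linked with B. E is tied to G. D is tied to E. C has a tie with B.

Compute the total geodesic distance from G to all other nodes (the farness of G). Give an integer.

12

Distances from G: A:2, B:2, C:3, D:2, E:1, F:2.
Sum = 2 + 2 + 3 + 2 + 1 + 2 = 12.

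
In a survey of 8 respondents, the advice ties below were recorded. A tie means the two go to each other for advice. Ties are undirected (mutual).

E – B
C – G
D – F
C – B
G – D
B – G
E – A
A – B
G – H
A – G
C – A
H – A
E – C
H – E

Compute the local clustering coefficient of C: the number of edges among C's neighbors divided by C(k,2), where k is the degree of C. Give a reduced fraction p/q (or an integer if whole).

C's neighbors: A, B, E, and G (k = 4).
Possible neighbor pairs: C(4,2) = 6. Edges among them: A–B, A–E, A–G, B–E, B–G → e = 5.
Clustering(C) = 5/6.

5/6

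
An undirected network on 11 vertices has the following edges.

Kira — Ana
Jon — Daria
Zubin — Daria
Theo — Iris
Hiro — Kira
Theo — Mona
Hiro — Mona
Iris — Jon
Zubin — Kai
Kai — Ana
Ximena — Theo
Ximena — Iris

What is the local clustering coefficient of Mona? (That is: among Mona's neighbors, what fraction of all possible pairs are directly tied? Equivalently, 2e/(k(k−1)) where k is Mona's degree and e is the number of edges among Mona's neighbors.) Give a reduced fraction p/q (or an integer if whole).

0

Mona's neighbors: Hiro and Theo (k = 2).
Possible neighbor pairs: C(2,2) = 1. Edges among them: none → e = 0.
Clustering(Mona) = 0/1.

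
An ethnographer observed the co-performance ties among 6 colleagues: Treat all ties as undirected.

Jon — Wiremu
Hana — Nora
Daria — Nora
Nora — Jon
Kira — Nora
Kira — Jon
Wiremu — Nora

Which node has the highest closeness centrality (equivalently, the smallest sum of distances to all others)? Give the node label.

Farness (sum of distances to all others) for each node — Daria:9, Hana:9, Jon:7, Kira:8, Nora:5, Wiremu:8.
The smallest farness is 5, for Nora, so Nora has the highest closeness.

Nora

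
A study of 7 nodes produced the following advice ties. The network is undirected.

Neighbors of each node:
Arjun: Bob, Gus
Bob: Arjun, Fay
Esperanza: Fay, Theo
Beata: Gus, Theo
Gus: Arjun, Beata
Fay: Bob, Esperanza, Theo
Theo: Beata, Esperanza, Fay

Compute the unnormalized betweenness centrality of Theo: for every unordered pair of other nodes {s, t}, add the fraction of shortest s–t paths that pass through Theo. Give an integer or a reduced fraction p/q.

Pairs whose geodesics pass through Theo — Beata–Bob: 1/2; Beata–Fay: 1; Beata–Esperanza: 1; Gus–Fay: 1/2; Gus–Esperanza: 1.
All other pairs contribute 0.
Summing the contributions gives betweenness(Theo) = 4.

4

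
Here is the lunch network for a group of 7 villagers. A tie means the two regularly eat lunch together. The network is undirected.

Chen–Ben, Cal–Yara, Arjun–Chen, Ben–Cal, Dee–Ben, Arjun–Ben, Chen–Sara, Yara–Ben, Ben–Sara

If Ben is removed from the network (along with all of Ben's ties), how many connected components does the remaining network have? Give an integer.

Without Ben, the remaining ties split the others into: {Arjun, Chen, Sara}; {Cal, Yara}; {Dee}.
That's 3 separate components.

3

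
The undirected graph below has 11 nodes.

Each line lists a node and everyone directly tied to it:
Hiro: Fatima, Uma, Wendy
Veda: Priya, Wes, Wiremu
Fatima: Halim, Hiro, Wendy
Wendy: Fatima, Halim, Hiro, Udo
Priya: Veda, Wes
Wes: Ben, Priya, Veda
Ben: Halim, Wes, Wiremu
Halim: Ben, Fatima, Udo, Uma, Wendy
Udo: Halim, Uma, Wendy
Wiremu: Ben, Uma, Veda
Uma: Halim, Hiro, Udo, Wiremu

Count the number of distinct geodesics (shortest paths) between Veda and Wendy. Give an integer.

The shortest distance is 4. The length-4 paths are: Veda–Wiremu–Uma–Udo–Wendy; Veda–Wiremu–Uma–Hiro–Wendy; Veda–Wes–Ben–Halim–Wendy; Veda–Wiremu–Ben–Halim–Wendy; Veda–Wiremu–Uma–Halim–Wendy.
That gives 5 distinct shortest paths.

5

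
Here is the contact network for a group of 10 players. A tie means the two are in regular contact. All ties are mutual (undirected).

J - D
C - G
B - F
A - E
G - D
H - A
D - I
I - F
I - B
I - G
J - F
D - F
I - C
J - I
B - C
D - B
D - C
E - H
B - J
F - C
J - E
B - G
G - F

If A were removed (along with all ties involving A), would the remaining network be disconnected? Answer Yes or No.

Even without A, every remaining node can still reach every other (the residual graph is connected), so A is not a cut vertex.

No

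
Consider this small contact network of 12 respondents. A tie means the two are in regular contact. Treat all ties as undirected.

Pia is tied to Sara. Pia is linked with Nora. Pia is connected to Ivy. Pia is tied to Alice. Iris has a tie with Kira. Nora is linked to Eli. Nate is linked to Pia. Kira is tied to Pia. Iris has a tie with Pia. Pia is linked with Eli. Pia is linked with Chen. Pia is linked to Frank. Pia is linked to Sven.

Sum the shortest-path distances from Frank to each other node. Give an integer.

21

Distances from Frank: Alice:2, Chen:2, Eli:2, Iris:2, Ivy:2, Kira:2, Nate:2, Nora:2, Pia:1, Sara:2, Sven:2.
Sum = 2 + 2 + 2 + 2 + 2 + 2 + 2 + 2 + 1 + 2 + 2 = 21.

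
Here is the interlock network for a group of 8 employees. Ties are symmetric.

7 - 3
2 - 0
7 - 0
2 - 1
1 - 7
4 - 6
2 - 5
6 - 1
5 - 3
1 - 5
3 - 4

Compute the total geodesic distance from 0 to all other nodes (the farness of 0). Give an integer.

14

Distances from 0: 1:2, 2:1, 3:2, 4:3, 5:2, 6:3, 7:1.
Sum = 2 + 1 + 2 + 3 + 2 + 3 + 1 = 14.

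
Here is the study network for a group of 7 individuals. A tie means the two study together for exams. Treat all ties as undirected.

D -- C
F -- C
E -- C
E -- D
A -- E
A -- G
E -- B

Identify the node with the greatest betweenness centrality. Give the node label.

E

Unnormalized betweenness of each node: A:5, B:0, C:5, D:0, E:11, F:0, G:0.
E has the largest value, 11, making it the main broker — the node through which the most shortest paths run.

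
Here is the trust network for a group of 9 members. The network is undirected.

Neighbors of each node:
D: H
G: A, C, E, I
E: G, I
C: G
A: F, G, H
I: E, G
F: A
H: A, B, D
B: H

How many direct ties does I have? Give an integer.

2

I is directly tied to E and G. That is 2 neighbors, so the degree of I is 2.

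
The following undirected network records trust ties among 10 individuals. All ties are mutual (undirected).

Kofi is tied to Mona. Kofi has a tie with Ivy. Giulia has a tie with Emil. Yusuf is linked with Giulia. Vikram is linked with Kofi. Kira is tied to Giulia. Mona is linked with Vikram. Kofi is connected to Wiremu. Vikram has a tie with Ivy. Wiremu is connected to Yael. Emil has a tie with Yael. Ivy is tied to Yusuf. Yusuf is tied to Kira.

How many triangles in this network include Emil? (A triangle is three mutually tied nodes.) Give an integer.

0

Emil's neighbors are Giulia and Yael, but none of them are tied to each other, so no triangle contains Emil.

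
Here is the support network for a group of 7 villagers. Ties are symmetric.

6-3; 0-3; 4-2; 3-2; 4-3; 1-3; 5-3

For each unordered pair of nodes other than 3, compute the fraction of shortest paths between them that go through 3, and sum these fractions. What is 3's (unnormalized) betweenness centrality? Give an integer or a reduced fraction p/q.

14

Pairs whose geodesics pass through 3 — 2–5: 1; 2–6: 1; 2–1: 1; 2–0: 1; 4–5: 1; 4–6: 1; 4–1: 1; 4–0: 1; 5–6: 1; 5–1: 1; 5–0: 1; 6–1: 1; 6–0: 1; 1–0: 1.
All other pairs contribute 0.
Summing the contributions gives betweenness(3) = 14.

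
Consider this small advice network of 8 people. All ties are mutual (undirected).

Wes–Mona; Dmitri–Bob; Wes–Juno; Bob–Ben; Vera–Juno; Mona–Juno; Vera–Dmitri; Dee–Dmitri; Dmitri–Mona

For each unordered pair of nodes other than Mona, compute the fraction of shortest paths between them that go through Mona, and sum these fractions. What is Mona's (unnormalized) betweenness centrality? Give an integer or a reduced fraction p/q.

Pairs whose geodesics pass through Mona — Juno–Ben: 1/2; Juno–Dmitri: 1/2; Juno–Dee: 1/2; Juno–Bob: 1/2; Ben–Wes: 1; Dmitri–Wes: 1; Wes–Dee: 1; Wes–Bob: 1.
All other pairs contribute 0.
Summing the contributions gives betweenness(Mona) = 6.

6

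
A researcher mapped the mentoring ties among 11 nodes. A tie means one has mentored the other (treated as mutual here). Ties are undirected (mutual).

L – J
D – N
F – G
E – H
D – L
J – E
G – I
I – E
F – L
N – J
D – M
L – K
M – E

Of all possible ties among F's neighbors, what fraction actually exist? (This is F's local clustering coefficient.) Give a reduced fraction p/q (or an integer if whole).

0

F's neighbors: G and L (k = 2).
Possible neighbor pairs: C(2,2) = 1. Edges among them: none → e = 0.
Clustering(F) = 0/1.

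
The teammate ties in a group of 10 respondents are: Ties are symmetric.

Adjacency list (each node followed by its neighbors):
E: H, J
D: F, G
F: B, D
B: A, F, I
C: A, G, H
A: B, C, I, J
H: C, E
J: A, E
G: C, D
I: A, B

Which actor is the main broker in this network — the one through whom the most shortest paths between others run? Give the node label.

A

Unnormalized betweenness of each node: A:31/2, B:7, C:25/2, D:5/2, E:1, F:7/2, G:5, H:3, I:0, J:4.
A has the largest value, 31/2, making it the main broker — the node through which the most shortest paths run.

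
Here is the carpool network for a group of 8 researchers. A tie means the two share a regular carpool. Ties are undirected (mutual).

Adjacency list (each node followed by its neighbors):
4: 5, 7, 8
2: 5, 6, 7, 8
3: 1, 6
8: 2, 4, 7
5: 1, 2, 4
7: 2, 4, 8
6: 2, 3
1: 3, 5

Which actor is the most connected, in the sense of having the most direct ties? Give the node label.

2

Degrees — 1:2, 2:4, 3:2, 4:3, 5:3, 6:2, 7:3, 8:3.
The maximum is 4, attained only by 2.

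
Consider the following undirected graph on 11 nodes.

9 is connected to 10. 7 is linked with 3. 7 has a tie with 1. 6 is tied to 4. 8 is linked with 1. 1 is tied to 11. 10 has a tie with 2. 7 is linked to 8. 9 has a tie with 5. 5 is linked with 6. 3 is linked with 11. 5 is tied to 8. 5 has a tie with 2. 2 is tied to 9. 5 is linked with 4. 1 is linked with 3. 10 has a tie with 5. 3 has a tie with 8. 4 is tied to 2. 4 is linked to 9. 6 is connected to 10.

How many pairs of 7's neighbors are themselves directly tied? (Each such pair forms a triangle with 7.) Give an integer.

7's neighbors: 1, 3, and 8.
Neighbor pairs that are themselves tied: 7–1–3; 7–1–8; 7–3–8. Each forms one triangle with 7, for 3 in total.

3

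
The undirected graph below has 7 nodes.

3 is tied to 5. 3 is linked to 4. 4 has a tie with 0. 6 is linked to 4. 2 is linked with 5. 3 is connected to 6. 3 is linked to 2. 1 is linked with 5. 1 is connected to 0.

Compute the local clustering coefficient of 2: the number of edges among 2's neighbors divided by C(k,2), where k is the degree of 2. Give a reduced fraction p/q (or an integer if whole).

2's neighbors: 3 and 5 (k = 2).
Possible neighbor pairs: C(2,2) = 1. Edges among them: 3–5 → e = 1.
Clustering(2) = 1/1.

1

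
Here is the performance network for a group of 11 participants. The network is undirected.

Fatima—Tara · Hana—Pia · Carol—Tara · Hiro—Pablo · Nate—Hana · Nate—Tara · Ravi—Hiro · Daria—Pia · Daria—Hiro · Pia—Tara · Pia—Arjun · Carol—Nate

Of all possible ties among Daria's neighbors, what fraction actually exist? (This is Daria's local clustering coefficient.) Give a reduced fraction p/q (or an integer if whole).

Daria's neighbors: Hiro and Pia (k = 2).
Possible neighbor pairs: C(2,2) = 1. Edges among them: none → e = 0.
Clustering(Daria) = 0/1.

0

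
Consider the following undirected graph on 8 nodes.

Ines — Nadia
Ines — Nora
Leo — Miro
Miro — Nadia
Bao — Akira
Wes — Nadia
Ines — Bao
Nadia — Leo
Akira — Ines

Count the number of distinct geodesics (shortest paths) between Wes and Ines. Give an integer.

The shortest distance is 2, and the only length-2 path is Wes–Nadia–Ines. So there is exactly 1 shortest path.

1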